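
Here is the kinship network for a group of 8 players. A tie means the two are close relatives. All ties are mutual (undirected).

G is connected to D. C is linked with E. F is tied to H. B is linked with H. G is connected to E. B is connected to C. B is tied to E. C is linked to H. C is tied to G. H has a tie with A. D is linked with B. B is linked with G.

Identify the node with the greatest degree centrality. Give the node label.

B

Degrees — A:1, B:5, C:4, D:2, E:3, F:1, G:4, H:4.
The maximum is 5, attained only by B.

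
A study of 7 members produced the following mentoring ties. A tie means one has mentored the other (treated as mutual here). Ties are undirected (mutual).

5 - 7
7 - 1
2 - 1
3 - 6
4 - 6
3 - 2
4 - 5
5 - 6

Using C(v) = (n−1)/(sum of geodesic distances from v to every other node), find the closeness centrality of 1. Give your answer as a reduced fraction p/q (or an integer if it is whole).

Distances from 1: 2:1, 3:2, 4:3, 5:2, 6:3, 7:1. Sum = 12.
n = 7, so closeness = 6/12 = 1/2.

1/2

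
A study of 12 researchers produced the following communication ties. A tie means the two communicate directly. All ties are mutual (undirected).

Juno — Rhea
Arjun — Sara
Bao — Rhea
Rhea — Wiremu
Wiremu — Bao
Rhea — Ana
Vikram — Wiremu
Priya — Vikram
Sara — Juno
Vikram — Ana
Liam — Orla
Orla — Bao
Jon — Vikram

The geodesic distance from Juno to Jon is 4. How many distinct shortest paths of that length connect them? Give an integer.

The shortest distance is 4. The length-4 paths are: Juno–Rhea–Ana–Vikram–Jon; Juno–Rhea–Wiremu–Vikram–Jon.
That gives 2 distinct shortest paths.

2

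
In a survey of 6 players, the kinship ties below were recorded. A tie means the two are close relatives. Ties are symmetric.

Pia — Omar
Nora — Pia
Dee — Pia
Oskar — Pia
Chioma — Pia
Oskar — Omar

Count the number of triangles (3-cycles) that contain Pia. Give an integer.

Pia's neighbors: Chioma, Dee, Nora, Omar, and Oskar.
Neighbor pairs that are themselves tied: Pia–Omar–Oskar. Each forms one triangle with Pia, for 1 in total.

1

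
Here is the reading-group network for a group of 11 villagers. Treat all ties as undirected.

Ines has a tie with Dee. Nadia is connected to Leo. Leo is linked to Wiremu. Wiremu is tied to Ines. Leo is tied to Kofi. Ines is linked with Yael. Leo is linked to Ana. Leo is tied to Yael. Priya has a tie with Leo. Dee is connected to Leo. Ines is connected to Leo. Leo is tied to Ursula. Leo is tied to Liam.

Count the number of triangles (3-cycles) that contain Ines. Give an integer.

Ines's neighbors: Dee, Leo, Wiremu, and Yael.
Neighbor pairs that are themselves tied: Ines–Dee–Leo; Ines–Leo–Wiremu; Ines–Leo–Yael. Each forms one triangle with Ines, for 3 in total.

3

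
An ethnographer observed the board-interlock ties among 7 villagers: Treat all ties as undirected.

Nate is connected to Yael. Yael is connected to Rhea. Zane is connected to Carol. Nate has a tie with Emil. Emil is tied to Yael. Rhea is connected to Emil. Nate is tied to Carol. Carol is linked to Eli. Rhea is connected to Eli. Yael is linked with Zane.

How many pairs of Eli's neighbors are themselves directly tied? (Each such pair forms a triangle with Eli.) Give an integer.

0

Eli's neighbors are Carol and Rhea, but none of them are tied to each other, so no triangle contains Eli.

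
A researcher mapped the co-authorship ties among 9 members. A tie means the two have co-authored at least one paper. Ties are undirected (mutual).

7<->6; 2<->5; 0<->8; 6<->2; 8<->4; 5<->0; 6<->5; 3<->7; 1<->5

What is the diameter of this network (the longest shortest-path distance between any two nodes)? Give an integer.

Eccentricity of each node (its greatest distance to any other): 0:4, 1:4, 2:4, 3:6, 4:6, 5:3, 6:4, 7:5, 8:5.
The maximum eccentricity is 6, realized for instance by the pair 3–4 via 3 – 7 – 6 – 5 – 0 – 8 – 4. So the diameter is 6.

6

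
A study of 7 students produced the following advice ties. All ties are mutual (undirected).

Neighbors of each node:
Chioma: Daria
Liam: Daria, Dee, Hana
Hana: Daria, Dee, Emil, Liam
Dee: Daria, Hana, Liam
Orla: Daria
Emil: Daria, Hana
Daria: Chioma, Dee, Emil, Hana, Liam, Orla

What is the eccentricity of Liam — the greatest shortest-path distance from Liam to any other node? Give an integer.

2

Distances from Liam: Chioma:2, Daria:1, Dee:1, Emil:2, Hana:1, Orla:2.
The largest is 2 (to Emil, Chioma, and Orla), so the eccentricity of Liam is 2.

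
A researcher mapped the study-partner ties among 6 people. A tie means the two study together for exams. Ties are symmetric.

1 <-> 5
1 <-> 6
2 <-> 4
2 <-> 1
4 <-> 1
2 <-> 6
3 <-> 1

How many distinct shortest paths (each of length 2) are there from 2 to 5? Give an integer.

The shortest distance is 2, and the only length-2 path is 2–1–5. So there is exactly 1 shortest path.

1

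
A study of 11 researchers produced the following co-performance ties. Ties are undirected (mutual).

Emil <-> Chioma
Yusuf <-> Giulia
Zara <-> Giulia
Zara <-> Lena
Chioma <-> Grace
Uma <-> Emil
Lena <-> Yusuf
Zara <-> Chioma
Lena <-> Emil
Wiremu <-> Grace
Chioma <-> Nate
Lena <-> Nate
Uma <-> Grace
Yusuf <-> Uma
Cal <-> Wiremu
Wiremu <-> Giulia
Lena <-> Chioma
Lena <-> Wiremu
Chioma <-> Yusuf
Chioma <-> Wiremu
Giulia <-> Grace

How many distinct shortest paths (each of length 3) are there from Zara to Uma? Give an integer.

7

The shortest distance is 3. The length-3 paths are: Zara–Giulia–Yusuf–Uma; Zara–Lena–Yusuf–Uma; Zara–Chioma–Yusuf–Uma; Zara–Giulia–Grace–Uma; Zara–Chioma–Grace–Uma; Zara–Lena–Emil–Uma (and 1 more).
That gives 7 distinct shortest paths.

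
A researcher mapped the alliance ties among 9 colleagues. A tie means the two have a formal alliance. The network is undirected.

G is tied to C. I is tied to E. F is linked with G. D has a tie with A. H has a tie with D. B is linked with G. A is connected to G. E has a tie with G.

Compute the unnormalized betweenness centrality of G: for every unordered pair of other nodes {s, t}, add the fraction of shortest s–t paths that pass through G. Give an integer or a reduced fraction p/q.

24

Pairs whose geodesics pass through G — B–F: 1; B–C: 1; B–H: 1; B–E: 1; B–A: 1; B–D: 1; B–I: 1; F–C: 1; F–H: 1; F–E: 1; F–A: 1; F–D: 1; F–I: 1; C–H: 1 … (+10 more pairs).
All other pairs contribute 0.
Summing the contributions gives betweenness(G) = 24.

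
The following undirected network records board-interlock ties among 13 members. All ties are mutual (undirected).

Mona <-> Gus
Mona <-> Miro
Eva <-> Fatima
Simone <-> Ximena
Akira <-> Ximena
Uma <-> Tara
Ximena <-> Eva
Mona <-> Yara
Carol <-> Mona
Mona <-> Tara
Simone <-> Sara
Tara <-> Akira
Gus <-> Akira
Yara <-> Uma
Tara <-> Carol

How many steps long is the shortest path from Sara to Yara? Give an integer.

6

One shortest route is Sara – Simone – Ximena – Akira – Gus – Mona – Yara, which uses 6 edges, and at distance 5 from Sara we only reach {Carol, Mona, Uma}, which does not include Yara. So d(Sara,Yara) = 6.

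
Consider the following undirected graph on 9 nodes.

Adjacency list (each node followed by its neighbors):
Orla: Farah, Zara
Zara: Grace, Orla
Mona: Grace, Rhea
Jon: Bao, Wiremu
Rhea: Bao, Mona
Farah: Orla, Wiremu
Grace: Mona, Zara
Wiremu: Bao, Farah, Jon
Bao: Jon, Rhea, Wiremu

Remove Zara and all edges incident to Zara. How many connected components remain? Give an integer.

1

Zara's neighbors (Grace and Orla) remain reachable from one another through other ties, so the rest of the network stays in one piece.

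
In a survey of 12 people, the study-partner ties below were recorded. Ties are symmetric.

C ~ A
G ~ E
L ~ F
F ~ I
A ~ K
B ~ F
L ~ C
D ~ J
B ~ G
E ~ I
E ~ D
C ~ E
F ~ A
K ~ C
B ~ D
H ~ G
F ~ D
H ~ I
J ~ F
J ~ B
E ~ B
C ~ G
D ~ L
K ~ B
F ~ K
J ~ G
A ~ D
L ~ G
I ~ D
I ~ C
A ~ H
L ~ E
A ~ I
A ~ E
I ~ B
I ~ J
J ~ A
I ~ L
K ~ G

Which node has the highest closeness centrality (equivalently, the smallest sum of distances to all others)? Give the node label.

I

Farness (sum of distances to all others) for each node — A:14, B:15, C:16, D:15, E:15, F:15, G:15, H:19, I:13, J:16, K:17, L:16.
The smallest farness is 13, for I, so I has the highest closeness.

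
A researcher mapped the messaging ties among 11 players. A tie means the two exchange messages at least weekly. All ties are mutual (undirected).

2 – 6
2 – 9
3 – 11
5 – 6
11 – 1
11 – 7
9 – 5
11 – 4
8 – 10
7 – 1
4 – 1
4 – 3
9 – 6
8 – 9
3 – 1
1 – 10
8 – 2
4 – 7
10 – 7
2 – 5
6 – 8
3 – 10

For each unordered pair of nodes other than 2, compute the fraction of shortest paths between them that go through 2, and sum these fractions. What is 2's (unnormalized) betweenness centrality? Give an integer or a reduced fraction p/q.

Pairs whose geodesics pass through 2 — 8–5: 1/3; 5–4: 3/9; 5–3: 1/3; 5–1: 1/3; 5–10: 1/3; 5–11: 3/9; 5–7: 1/3.
All other pairs contribute 0.
Summing the contributions gives betweenness(2) = 7/3.

7/3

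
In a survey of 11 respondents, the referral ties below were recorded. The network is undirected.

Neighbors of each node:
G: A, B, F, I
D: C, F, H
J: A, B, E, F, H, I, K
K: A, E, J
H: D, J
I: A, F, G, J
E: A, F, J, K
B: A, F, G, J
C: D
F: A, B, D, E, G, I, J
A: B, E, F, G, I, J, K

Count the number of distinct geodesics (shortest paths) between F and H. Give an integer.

2

The shortest distance is 2. The length-2 paths are: F–D–H; F–J–H.
That gives 2 distinct shortest paths.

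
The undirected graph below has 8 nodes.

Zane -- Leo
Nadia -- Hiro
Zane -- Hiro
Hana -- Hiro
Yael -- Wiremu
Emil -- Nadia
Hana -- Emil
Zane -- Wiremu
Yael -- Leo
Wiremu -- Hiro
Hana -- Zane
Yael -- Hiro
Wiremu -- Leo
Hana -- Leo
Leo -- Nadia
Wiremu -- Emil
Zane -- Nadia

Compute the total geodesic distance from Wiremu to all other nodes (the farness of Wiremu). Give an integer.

Distances from Wiremu: Emil:1, Hana:2, Hiro:1, Leo:1, Nadia:2, Yael:1, Zane:1.
Sum = 1 + 2 + 1 + 1 + 2 + 1 + 1 = 9.

9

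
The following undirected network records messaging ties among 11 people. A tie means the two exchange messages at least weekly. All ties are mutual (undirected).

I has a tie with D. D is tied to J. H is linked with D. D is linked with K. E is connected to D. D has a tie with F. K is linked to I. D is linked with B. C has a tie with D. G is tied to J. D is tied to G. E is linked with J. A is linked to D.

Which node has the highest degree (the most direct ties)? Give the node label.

Degrees — A:1, B:1, C:1, D:10, E:2, F:1, G:2, H:1, I:2, J:3, K:2.
The maximum is 10, attained only by D.

D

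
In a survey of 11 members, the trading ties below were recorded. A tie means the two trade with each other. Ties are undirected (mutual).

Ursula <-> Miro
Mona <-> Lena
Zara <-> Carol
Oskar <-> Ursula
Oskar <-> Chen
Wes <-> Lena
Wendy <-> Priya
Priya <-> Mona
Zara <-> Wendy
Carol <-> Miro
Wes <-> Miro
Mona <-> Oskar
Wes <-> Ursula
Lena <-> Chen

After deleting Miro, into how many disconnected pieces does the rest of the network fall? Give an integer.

Miro's neighbors (Carol, Ursula, and Wes) remain reachable from one another through other ties, so the rest of the network stays in one piece.

1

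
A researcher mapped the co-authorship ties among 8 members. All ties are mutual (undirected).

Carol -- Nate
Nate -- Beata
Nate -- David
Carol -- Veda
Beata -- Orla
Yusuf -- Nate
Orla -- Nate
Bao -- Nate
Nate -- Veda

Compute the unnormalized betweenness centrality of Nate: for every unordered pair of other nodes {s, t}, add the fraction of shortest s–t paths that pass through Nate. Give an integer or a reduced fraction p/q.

Pairs whose geodesics pass through Nate — Veda–Beata: 1; Veda–Orla: 1; Veda–Bao: 1; Veda–David: 1; Veda–Yusuf: 1; Beata–Carol: 1; Beata–Bao: 1; Beata–David: 1; Beata–Yusuf: 1; Orla–Carol: 1; Orla–Bao: 1; Orla–David: 1; Orla–Yusuf: 1; Carol–Bao: 1 … (+5 more pairs).
All other pairs contribute 0.
Summing the contributions gives betweenness(Nate) = 19.

19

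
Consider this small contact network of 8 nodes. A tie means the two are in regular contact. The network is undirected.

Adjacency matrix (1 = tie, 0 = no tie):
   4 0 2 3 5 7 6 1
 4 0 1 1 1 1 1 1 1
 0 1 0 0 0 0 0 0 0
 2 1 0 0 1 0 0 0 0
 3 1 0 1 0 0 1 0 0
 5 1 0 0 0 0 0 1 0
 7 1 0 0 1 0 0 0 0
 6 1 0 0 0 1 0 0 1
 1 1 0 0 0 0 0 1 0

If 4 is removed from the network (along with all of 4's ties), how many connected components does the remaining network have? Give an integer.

3

Without 4, the remaining ties split the others into: {0}; {2, 3, 7}; {1, 5, 6}.
That's 3 separate components.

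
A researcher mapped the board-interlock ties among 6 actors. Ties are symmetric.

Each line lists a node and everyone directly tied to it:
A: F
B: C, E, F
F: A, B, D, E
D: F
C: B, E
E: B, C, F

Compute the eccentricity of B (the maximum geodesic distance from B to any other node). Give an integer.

Distances from B: A:2, C:1, D:2, E:1, F:1.
The largest is 2 (to A and D), so the eccentricity of B is 2.

2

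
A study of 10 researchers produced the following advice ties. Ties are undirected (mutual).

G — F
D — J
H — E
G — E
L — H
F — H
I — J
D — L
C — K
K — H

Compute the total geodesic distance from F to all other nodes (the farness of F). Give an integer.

23

Distances from F: C:3, D:3, E:2, G:1, H:1, I:5, J:4, K:2, L:2.
Sum = 3 + 3 + 2 + 1 + 1 + 5 + 4 + 2 + 2 = 23.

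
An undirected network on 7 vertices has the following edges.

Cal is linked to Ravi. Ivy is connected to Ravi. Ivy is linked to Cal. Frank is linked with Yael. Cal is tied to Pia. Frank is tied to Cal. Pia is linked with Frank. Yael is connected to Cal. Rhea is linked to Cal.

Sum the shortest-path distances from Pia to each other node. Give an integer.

10

Distances from Pia: Cal:1, Frank:1, Ivy:2, Ravi:2, Rhea:2, Yael:2.
Sum = 1 + 1 + 2 + 2 + 2 + 2 = 10.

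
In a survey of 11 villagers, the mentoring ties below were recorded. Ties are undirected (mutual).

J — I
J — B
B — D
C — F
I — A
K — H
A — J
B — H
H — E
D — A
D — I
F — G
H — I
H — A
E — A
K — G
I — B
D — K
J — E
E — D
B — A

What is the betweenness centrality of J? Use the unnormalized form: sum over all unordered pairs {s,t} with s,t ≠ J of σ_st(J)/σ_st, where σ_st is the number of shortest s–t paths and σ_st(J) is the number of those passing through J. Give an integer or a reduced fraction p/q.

1/2

Pairs whose geodesics pass through J — E–B: 1/4; E–I: 1/4.
All other pairs contribute 0.
Summing the contributions gives betweenness(J) = 1/2.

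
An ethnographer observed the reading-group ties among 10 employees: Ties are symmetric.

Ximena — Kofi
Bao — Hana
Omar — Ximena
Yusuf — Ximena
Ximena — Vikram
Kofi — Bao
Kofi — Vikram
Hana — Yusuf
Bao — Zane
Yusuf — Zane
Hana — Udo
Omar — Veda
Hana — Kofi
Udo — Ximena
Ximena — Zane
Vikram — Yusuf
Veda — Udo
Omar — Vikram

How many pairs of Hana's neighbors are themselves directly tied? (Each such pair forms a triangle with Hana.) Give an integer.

1

Hana's neighbors: Bao, Kofi, Udo, and Yusuf.
Neighbor pairs that are themselves tied: Hana–Bao–Kofi. Each forms one triangle with Hana, for 1 in total.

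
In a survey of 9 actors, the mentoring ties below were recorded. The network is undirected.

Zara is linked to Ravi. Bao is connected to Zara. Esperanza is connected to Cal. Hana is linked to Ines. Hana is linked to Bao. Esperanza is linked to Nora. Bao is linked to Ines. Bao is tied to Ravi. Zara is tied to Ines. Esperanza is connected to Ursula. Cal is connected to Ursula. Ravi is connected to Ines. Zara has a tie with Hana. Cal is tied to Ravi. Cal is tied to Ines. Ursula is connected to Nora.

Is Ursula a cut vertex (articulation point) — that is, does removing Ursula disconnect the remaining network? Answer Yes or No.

No

Even without Ursula, every remaining node can still reach every other (the residual graph is connected), so Ursula is not a cut vertex.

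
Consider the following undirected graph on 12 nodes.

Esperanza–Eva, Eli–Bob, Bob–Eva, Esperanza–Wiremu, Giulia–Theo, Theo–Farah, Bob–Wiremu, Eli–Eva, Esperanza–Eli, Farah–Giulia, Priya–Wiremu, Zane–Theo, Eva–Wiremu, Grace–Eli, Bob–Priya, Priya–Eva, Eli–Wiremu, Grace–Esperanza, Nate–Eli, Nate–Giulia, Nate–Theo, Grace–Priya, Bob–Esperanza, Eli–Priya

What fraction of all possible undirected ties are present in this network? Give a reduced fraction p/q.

There are 24 edges and 12 nodes, so the maximum possible is C(12,2) = 66.
Density = 24/66 = 4/11.

4/11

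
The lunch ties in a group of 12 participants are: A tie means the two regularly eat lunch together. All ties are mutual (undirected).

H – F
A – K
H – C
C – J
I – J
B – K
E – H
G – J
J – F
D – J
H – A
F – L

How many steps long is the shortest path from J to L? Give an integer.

2

One shortest route is J – F – L, which uses 2 edges, and J and L are not directly tied, so nothing shorter exists. So d(J,L) = 2.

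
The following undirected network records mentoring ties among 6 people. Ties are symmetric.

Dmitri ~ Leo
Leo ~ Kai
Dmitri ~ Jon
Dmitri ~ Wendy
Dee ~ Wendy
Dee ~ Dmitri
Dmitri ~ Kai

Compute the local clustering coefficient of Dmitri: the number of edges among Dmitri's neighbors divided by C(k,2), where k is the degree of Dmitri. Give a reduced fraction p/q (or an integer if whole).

Dmitri's neighbors: Dee, Jon, Kai, Leo, and Wendy (k = 5).
Possible neighbor pairs: C(5,2) = 10. Edges among them: Dee–Wendy, Kai–Leo → e = 2.
Clustering(Dmitri) = 2/10 = 1/5.

1/5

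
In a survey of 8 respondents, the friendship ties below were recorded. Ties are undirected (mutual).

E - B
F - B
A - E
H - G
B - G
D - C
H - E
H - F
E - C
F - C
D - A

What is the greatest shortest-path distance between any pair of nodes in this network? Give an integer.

Eccentricity of each node (its greatest distance to any other): A:3, B:3, C:3, D:4, E:2, F:3, G:4, H:3.
The maximum eccentricity is 4, realized for instance by the pair D–G via D – C – F – H – G. So the diameter is 4.

4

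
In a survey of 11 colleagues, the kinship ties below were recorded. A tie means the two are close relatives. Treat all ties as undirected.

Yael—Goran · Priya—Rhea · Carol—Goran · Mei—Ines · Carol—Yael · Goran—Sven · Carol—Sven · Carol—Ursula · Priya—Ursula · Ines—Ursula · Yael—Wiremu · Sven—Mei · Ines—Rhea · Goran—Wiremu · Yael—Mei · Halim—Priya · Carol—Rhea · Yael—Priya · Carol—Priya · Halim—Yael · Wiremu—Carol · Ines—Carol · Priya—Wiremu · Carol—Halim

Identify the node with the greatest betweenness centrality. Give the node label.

Unnormalized betweenness of each node: Carol:47/3, Goran:5/6, Halim:0, Ines:8/3, Mei:4/3, Priya:11/3, Rhea:1/3, Sven:5/6, Ursula:1/3, Wiremu:1/3, Yael:5.
Carol has the largest value, 47/3, making it the main broker — the node through which the most shortest paths run.

Carol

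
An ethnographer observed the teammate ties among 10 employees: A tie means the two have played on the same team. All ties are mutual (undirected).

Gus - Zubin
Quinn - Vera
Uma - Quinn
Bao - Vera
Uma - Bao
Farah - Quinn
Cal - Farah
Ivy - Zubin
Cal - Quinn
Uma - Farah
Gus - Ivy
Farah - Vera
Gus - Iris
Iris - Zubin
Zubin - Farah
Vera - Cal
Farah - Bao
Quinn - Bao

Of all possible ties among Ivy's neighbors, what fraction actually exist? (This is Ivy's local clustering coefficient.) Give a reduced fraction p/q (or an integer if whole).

1

Ivy's neighbors: Gus and Zubin (k = 2).
Possible neighbor pairs: C(2,2) = 1. Edges among them: Gus–Zubin → e = 1.
Clustering(Ivy) = 1/1.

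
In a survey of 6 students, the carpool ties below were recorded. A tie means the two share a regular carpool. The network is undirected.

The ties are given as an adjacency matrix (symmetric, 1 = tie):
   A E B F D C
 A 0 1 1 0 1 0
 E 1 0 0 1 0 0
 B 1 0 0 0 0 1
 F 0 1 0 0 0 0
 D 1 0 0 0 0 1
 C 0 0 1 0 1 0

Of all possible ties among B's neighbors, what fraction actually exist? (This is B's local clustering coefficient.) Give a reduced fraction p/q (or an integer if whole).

B's neighbors: A and C (k = 2).
Possible neighbor pairs: C(2,2) = 1. Edges among them: none → e = 0.
Clustering(B) = 0/1.

0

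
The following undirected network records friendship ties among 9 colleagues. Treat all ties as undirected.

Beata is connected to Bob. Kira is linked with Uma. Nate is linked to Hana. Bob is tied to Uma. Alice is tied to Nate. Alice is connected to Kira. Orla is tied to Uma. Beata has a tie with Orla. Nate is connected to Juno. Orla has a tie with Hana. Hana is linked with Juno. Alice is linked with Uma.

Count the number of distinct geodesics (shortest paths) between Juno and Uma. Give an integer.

The shortest distance is 3. The length-3 paths are: Juno–Nate–Alice–Uma; Juno–Hana–Orla–Uma.
That gives 2 distinct shortest paths.

2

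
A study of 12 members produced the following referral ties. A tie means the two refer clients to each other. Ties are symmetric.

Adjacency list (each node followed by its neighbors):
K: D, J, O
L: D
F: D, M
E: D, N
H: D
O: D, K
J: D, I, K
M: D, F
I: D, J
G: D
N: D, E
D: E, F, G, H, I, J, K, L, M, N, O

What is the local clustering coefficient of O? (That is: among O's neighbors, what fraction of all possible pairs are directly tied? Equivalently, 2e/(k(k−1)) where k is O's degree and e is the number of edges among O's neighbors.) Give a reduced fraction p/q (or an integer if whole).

1

O's neighbors: D and K (k = 2).
Possible neighbor pairs: C(2,2) = 1. Edges among them: D–K → e = 1.
Clustering(O) = 1/1.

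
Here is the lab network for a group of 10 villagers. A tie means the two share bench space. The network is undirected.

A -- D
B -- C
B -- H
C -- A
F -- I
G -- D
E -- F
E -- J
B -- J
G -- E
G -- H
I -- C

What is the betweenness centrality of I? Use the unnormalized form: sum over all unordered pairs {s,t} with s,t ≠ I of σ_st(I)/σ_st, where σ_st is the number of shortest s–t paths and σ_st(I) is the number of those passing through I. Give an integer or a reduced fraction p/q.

3

Pairs whose geodesics pass through I — C–E: 1/2; C–F: 1; A–F: 1; B–F: 1/2.
All other pairs contribute 0.
Summing the contributions gives betweenness(I) = 3.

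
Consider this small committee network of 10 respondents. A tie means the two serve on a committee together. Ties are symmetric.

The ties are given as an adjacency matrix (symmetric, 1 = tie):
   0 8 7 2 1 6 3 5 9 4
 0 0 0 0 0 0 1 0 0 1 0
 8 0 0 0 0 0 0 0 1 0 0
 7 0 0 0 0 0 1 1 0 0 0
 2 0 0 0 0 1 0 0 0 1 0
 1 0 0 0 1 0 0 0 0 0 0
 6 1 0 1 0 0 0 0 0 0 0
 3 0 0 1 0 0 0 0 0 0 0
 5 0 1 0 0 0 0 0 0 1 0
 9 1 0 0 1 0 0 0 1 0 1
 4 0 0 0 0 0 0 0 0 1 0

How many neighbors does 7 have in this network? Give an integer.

2

7 is directly tied to 3 and 6. That is 2 neighbors, so the degree of 7 is 2.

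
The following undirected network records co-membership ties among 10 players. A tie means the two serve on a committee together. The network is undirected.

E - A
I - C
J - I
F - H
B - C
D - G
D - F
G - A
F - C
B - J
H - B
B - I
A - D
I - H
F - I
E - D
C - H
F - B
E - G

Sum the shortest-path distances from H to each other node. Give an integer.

Distances from H: A:3, B:1, C:1, D:2, E:3, F:1, G:3, I:1, J:2.
Sum = 3 + 1 + 1 + 2 + 3 + 1 + 3 + 1 + 2 = 17.

17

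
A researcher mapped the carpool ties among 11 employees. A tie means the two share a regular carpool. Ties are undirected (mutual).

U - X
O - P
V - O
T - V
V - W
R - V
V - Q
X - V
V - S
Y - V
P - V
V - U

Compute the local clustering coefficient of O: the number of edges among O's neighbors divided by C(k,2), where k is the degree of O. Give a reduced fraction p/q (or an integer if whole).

1

O's neighbors: P and V (k = 2).
Possible neighbor pairs: C(2,2) = 1. Edges among them: P–V → e = 1.
Clustering(O) = 1/1.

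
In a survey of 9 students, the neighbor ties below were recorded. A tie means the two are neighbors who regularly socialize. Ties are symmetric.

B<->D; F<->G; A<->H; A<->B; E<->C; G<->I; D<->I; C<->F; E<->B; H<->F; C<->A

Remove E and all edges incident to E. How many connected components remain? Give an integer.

1

E's neighbors (B and C) remain reachable from one another through other ties, so the rest of the network stays in one piece.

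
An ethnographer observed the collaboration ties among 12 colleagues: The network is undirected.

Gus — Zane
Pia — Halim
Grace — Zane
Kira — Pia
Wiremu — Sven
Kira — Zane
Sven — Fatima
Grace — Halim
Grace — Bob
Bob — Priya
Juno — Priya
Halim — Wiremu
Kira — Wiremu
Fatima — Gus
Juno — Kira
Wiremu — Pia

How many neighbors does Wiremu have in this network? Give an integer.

4

Wiremu is directly tied to Halim, Kira, Pia, and Sven. That is 4 neighbors, so the degree of Wiremu is 4.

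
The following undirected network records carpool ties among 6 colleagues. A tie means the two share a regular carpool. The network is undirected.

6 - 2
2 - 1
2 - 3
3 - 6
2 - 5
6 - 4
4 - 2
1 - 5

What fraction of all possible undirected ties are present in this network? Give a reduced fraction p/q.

There are 8 edges and 6 nodes, so the maximum possible is C(6,2) = 15.
Density = 8/15.

8/15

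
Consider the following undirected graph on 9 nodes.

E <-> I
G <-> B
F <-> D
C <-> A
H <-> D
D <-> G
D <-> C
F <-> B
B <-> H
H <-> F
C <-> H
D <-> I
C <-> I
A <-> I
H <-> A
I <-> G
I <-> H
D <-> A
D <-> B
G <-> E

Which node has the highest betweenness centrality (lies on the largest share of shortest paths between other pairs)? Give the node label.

I

Unnormalized betweenness of each node: A:0, B:13/12, C:0, D:31/6, E:0, F:0, G:7/3, H:37/12, I:16/3.
I has the largest value, 16/3, making it the main broker — the node through which the most shortest paths run.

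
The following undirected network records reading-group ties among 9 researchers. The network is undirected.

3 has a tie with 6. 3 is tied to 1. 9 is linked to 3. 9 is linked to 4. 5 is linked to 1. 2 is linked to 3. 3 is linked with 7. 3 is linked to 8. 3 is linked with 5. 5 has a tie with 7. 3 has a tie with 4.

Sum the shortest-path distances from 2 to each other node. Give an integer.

Distances from 2: 1:2, 3:1, 4:2, 5:2, 6:2, 7:2, 8:2, 9:2.
Sum = 2 + 1 + 2 + 2 + 2 + 2 + 2 + 2 = 15.

15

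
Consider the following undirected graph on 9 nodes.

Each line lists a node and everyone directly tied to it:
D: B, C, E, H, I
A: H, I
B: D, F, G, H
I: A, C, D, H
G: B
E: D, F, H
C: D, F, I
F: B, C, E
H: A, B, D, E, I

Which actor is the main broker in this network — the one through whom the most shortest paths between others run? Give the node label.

B

Unnormalized betweenness of each node: A:0, B:49/6, C:5/3, D:25/6, E:7/6, F:13/6, G:0, H:19/3, I:7/3.
B has the largest value, 49/6, making it the main broker — the node through which the most shortest paths run.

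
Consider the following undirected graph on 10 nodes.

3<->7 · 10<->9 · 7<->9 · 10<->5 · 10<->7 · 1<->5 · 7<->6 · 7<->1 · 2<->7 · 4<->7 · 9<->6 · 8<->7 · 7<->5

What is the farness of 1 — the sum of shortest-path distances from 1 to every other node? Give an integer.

Distances from 1: 2:2, 3:2, 4:2, 5:1, 6:2, 7:1, 8:2, 9:2, 10:2.
Sum = 2 + 2 + 2 + 1 + 2 + 1 + 2 + 2 + 2 = 16.

16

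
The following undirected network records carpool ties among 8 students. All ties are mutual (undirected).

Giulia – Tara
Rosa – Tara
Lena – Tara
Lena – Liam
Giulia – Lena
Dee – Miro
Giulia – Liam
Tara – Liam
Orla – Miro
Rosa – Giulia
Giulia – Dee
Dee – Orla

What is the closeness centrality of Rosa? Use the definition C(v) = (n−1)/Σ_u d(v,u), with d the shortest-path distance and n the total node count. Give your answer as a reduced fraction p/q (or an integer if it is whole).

Distances from Rosa: Dee:2, Giulia:1, Lena:2, Liam:2, Miro:3, Orla:3, Tara:1. Sum = 14.
n = 8, so closeness = 7/14 = 1/2.

1/2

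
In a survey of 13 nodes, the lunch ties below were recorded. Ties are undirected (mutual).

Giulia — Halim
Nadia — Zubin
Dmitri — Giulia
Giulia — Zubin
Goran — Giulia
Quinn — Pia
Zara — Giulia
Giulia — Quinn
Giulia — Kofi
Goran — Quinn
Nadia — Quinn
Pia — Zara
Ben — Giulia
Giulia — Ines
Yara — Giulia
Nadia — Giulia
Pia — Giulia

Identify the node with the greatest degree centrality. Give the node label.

Giulia

Degrees — Ben:1, Dmitri:1, Giulia:12, Goran:2, Halim:1, Ines:1, Kofi:1, Nadia:3, Pia:3, Quinn:4, Yara:1, Zara:2, Zubin:2.
The maximum is 12, attained only by Giulia.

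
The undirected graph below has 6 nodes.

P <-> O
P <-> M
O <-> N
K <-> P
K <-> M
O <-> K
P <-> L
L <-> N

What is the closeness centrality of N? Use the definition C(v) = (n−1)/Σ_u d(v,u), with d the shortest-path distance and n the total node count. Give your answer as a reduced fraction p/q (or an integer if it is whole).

5/9

Distances from N: K:2, L:1, M:3, O:1, P:2. Sum = 9.
n = 6, so closeness = 5/9.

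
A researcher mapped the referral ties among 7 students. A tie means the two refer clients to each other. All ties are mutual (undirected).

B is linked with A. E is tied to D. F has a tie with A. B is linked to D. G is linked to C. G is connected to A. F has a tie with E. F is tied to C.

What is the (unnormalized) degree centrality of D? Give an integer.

2

D is directly tied to B and E. That is 2 neighbors, so the degree of D is 2.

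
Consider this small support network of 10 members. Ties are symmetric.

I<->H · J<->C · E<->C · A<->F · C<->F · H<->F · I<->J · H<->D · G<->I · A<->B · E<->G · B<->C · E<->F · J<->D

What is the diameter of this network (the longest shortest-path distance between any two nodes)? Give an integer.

3

Eccentricity of each node (its greatest distance to any other): A:3, B:3, C:2, D:3, E:3, F:2, G:3, H:3, I:3, J:3.
The maximum eccentricity is 3, realized for instance by the pair H–B via H – F – A – B. So the diameter is 3.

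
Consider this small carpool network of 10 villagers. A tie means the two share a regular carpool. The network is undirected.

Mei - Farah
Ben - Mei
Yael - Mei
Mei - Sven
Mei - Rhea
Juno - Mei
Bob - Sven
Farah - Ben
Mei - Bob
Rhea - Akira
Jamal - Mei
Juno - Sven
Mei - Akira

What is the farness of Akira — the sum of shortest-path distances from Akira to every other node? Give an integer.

16

Distances from Akira: Ben:2, Bob:2, Farah:2, Jamal:2, Juno:2, Mei:1, Rhea:1, Sven:2, Yael:2.
Sum = 2 + 2 + 2 + 2 + 2 + 1 + 1 + 2 + 2 = 16.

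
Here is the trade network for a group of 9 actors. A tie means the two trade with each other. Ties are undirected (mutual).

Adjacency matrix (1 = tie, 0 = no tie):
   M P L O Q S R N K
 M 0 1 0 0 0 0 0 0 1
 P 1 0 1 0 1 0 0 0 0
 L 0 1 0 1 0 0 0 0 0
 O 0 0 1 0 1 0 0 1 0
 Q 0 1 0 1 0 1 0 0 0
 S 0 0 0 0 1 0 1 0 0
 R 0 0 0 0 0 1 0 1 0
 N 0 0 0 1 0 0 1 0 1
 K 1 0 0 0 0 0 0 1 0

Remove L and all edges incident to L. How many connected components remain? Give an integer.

L's neighbors (O and P) remain reachable from one another through other ties, so the rest of the network stays in one piece.

1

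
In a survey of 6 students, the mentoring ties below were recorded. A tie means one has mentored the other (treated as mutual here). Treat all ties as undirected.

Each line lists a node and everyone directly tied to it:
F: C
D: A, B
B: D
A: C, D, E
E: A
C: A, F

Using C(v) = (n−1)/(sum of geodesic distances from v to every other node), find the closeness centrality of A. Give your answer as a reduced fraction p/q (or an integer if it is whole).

Distances from A: B:2, C:1, D:1, E:1, F:2. Sum = 7.
n = 6, so closeness = 5/7.

5/7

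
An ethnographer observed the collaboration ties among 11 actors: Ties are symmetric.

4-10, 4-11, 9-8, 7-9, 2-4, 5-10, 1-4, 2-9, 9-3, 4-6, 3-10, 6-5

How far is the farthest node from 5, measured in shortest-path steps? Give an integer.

4

Distances from 5: 1:3, 2:3, 3:2, 4:2, 6:1, 7:4, 8:4, 9:3, 10:1, 11:3.
The largest is 4 (to 7 and 8), so the eccentricity of 5 is 4.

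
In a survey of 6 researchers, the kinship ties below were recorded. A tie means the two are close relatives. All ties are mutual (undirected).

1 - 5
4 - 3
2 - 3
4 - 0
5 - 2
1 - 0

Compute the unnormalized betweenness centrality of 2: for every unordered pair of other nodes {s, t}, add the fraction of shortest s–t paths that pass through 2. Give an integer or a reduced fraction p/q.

Pairs whose geodesics pass through 2 — 4–5: 1/2; 1–3: 1/2; 5–3: 1.
All other pairs contribute 0.
Summing the contributions gives betweenness(2) = 2.

2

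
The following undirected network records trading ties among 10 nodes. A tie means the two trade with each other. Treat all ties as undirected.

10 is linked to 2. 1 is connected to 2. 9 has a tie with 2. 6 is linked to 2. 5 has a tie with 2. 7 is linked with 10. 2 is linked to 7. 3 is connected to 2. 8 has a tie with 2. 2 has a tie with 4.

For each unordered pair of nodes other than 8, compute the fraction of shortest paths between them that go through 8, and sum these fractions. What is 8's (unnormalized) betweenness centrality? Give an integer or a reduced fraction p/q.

0

No shortest path between any pair of other nodes passes through 8.
Summing the contributions gives betweenness(8) = 0.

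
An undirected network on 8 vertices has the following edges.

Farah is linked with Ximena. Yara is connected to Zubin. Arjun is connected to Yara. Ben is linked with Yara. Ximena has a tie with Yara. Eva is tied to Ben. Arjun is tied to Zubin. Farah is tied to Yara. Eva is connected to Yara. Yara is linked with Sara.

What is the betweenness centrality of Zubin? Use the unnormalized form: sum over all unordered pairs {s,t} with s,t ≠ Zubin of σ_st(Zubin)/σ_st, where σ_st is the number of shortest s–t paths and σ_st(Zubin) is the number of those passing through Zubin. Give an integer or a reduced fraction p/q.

No shortest path between any pair of other nodes passes through Zubin.
Summing the contributions gives betweenness(Zubin) = 0.

0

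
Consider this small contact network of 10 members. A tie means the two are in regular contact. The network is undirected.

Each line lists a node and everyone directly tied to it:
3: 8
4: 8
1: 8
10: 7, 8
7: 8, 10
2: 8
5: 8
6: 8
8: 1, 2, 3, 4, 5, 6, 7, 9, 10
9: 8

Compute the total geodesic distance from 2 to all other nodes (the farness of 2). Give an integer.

17

Distances from 2: 1:2, 3:2, 4:2, 5:2, 6:2, 7:2, 8:1, 9:2, 10:2.
Sum = 2 + 2 + 2 + 2 + 2 + 2 + 1 + 2 + 2 = 17.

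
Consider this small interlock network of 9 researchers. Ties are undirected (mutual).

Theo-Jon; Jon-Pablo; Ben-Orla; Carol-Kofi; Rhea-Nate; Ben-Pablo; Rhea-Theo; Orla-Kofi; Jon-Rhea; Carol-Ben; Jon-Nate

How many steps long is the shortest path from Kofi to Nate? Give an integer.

5

One shortest route is Kofi – Orla – Ben – Pablo – Jon – Nate, which uses 5 edges, and at distance 4 from Kofi we only reach {Jon}, which does not include Nate. So d(Kofi,Nate) = 5.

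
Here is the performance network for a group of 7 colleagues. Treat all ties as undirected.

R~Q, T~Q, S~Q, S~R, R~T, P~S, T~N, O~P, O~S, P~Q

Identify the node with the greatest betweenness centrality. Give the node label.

Unnormalized betweenness of each node: N:0, O:0, P:7/6, Q:29/6, R:5/3, S:10/3, T:5.
T has the largest value, 5, making it the main broker — the node through which the most shortest paths run.

T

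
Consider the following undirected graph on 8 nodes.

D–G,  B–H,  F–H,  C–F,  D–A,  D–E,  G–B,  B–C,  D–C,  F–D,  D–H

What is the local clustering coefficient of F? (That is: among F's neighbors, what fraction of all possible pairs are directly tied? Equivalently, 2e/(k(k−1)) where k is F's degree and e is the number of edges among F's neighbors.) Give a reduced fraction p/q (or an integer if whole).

2/3

F's neighbors: C, D, and H (k = 3).
Possible neighbor pairs: C(3,2) = 3. Edges among them: C–D, D–H → e = 2.
Clustering(F) = 2/3.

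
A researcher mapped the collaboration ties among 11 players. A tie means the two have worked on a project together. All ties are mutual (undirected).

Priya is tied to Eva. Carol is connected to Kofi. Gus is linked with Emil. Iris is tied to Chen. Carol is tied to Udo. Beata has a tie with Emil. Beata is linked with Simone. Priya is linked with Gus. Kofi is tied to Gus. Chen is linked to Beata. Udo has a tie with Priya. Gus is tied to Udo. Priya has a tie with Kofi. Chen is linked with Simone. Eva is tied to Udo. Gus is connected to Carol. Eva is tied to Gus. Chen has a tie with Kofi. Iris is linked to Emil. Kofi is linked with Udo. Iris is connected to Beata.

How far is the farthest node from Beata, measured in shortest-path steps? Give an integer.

3

Distances from Beata: Carol:3, Chen:1, Emil:1, Eva:3, Gus:2, Iris:1, Kofi:2, Priya:3, Simone:1, Udo:3.
The largest is 3 (to Priya, Udo, Eva, and Carol), so the eccentricity of Beata is 3.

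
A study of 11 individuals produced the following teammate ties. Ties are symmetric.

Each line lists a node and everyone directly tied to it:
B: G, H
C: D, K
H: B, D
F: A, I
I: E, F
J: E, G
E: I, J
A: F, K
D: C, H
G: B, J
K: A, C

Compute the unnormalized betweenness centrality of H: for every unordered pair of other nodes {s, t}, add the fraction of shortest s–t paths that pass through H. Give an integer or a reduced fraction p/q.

Pairs whose geodesics pass through H — E–D: 1; J–D: 1; J–C: 1; G–D: 1; G–C: 1; G–K: 1; B–D: 1; B–C: 1; B–K: 1; B–A: 1.
All other pairs contribute 0.
Summing the contributions gives betweenness(H) = 10.

10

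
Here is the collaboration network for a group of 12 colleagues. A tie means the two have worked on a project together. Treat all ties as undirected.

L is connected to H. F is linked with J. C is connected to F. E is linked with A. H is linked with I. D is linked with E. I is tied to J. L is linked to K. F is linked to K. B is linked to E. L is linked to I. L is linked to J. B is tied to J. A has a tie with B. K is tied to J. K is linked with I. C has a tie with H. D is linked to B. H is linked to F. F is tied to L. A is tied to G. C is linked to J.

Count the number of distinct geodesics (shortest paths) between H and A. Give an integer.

4

The shortest distance is 4. The length-4 paths are: H–L–J–B–A; H–C–J–B–A; H–F–J–B–A; H–I–J–B–A.
That gives 4 distinct shortest paths.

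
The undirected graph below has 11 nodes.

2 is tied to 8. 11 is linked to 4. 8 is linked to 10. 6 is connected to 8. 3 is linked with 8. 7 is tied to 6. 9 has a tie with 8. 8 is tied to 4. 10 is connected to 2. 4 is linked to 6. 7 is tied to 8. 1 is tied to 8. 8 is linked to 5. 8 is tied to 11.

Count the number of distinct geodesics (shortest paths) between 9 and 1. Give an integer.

The shortest distance is 2, and the only length-2 path is 9–8–1. So there is exactly 1 shortest path.

1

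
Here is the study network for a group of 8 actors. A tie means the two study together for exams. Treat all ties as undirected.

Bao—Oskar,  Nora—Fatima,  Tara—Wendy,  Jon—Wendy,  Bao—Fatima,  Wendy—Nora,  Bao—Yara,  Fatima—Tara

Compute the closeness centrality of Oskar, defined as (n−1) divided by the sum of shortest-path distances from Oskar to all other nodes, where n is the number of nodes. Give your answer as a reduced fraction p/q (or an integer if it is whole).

Distances from Oskar: Bao:1, Fatima:2, Jon:5, Nora:3, Tara:3, Wendy:4, Yara:2. Sum = 20.
n = 8, so closeness = 7/20.

7/20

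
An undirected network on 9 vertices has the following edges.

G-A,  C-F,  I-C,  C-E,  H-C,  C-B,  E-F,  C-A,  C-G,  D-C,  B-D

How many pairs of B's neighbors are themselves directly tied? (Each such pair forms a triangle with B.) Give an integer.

B's neighbors: C and D.
Neighbor pairs that are themselves tied: B–C–D. Each forms one triangle with B, for 1 in total.

1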